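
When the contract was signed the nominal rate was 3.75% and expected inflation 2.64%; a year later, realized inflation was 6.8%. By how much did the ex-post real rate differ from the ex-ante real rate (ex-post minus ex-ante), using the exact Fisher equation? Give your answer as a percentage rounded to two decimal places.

Ex-ante: (1 + 0.0375)/(1 + 0.0264) − 1 = 1.0814%
Ex-post: (1 + 0.0375)/(1 + 0.0680) − 1 = -2.8558%
Difference (ex-post − ex-ante) = -3.9373% → -3.94%.

-3.94%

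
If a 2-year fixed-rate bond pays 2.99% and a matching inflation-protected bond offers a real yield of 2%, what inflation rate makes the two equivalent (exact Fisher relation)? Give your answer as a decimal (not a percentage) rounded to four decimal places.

(1 + π) = (1 + i)/(1 + r) = 1.02990 / 1.02000 = 1.009706
Break-even inflation = 1.009706 − 1 → 0.0097.

0.0097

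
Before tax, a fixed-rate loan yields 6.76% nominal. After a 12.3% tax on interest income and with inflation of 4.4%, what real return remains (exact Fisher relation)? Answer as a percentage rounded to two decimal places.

After-tax nominal return = 6.76% × (1 − 0.123) = 5.92852%.
1 + r = 1.0592852 / 1.04400 = 1.014641
After-tax real rate = 1.014641 − 1 → 1.46%.

1.46%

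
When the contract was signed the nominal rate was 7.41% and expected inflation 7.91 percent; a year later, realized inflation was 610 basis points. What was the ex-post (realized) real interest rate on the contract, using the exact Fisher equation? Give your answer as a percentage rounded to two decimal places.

Ex-post: (1 + 0.0741)/(1 + 0.0610) − 1 = 1.2347%
So the realized real rate is 1.23%.

1.23%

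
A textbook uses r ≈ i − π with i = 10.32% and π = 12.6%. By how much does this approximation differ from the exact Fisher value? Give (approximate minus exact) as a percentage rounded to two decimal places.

-0.26%

Approximate: r ≈ 10.320% − 12.600% = -2.2800%
Exact: (1 + 0.1032)/(1 + 0.1260) − 1 = -2.0249%
Error = -2.2800% − (-2.0249%) = -0.2551% → -0.26%.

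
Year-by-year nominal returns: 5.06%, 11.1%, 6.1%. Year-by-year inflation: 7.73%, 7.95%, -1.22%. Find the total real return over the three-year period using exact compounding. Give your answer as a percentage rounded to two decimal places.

Nominal growth factor = 1.0506 × 1.1110 × 1.0610 = 1.238417
Price-level growth factor = 1.0773 × 1.0795 × 0.9878 = 1.148757
Real growth factor = 1.238417 / 1.148757 = 1.078049
Total real return = 1.078049 − 1 → 7.80%.

7.80%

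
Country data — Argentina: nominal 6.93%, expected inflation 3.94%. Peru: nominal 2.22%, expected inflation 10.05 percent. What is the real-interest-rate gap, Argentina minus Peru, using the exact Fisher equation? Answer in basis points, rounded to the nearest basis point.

999 basis points

Argentina: (1 + 0.0693)/(1 + 0.0394) − 1 = 2.8767%
Peru: (1 + 0.0222)/(1 + 0.1005) − 1 = -7.1149%
Differential = 2.8767% − (-7.1149%) = 9.9916% → 999 basis points.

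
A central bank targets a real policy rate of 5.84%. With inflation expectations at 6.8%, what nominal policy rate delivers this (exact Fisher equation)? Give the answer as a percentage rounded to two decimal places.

(1 + i) = (1 + r)(1 + π) = 1.05840 × 1.06800 = 1.1303712
i = 1.1303712 − 1, so the required nominal rate is 13.04%.

13.04%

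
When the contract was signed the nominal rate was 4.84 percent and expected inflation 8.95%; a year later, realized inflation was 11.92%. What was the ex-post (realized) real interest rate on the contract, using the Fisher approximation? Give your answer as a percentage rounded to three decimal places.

Ex-post: 4.84% − 11.92% = -7.080%
So the realized real rate is -7.080%.

-7.080%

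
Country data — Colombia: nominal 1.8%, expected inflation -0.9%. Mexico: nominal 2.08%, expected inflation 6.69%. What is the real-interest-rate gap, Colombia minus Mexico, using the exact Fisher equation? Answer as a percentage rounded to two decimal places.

Colombia: (1 + 0.0180)/(1 − 0.0090) − 1 = 2.7245%
Mexico: (1 + 0.0208)/(1 + 0.0669) − 1 = -4.3209%
Differential = 2.7245% − (-4.3209%) = 7.0455% → 7.05%.

7.05%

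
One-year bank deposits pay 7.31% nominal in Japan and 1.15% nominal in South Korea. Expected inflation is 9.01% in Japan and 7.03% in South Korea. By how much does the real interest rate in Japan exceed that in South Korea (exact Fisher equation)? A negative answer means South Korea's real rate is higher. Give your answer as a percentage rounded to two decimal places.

Japan: (1 + 0.0731)/(1 + 0.0901) − 1 = -1.5595%
South Korea: (1 + 0.0115)/(1 + 0.0703) − 1 = -5.4938%
Differential = -1.5595% − (-5.4938%) = 3.9343% → 3.93%.

3.93%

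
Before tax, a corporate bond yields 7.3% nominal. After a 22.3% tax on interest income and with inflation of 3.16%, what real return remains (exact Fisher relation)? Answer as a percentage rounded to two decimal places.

After-tax nominal return = 7.3% × (1 − 0.223) = 5.6721%.
1 + r = 1.056721 / 1.03160 = 1.024351
After-tax real rate = 1.024351 − 1 → 2.44%.

2.44%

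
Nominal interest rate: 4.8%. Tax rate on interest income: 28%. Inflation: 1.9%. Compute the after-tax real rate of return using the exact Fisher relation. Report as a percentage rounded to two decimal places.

1.53%

After-tax nominal return = 4.8% × (1 − 0.28) = 3.4560%.
1 + r = 1.03456 / 1.01900 = 1.015270
After-tax real rate = 1.015270 − 1 → 1.53%.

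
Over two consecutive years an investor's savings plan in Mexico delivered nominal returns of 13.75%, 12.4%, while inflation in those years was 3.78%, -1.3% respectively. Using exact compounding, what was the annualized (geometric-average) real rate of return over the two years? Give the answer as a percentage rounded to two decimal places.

Compound the nominal returns: 1.1375 × 1.1240 = 1.27855000.
Compound inflation: 1.0378 × 0.9870 = 1.02430860.
Deflate: 1.27855000 / 1.02430860 = 1.24820782.
Annualized real rate = 1.24820782^(1/2) − 1 = 11.7232% → 11.72%.

11.72%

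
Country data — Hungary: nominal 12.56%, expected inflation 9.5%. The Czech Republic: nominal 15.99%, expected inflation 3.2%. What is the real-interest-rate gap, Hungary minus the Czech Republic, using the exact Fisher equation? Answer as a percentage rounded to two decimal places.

Hungary: (1 + 0.1256)/(1 + 0.0950) − 1 = 2.7945%
The Czech Republic: (1 + 0.1599)/(1 + 0.0320) − 1 = 12.3934%
Differential = 2.7945% − 12.3934% = -9.5989% → -9.60%.

-9.60%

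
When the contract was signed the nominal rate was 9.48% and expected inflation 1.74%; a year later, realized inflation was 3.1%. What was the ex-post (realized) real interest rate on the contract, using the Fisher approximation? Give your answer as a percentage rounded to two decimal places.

6.38%

Ex-post: 9.48% − 3.1% = 6.380%
So the realized real rate is 6.38%.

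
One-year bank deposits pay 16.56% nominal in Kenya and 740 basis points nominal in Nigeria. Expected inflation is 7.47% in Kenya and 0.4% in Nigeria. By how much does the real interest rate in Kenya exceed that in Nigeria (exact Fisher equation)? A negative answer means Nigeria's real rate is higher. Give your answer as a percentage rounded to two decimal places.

Kenya: (1 + 0.1656)/(1 + 0.0747) − 1 = 8.4582%
Nigeria: (1 + 0.0740)/(1 + 0.0040) − 1 = 6.9721%
Differential = 8.4582% − 6.9721% = 1.4861% → 1.49%.

1.49%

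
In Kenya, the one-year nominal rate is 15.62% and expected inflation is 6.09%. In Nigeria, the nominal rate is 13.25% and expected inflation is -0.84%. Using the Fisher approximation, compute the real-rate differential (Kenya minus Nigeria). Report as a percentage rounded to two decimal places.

-4.56%

Kenya: 15.62% − 6.09% = 9.530%
Nigeria: 13.25% − (-0.84%) = 14.090%
Differential = -4.560% → -4.56%.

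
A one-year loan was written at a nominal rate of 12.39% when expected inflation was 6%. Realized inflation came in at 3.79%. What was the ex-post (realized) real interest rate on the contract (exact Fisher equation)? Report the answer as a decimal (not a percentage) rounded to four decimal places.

0.0829

Ex-post: (1 + 0.1239)/(1 + 0.0379) − 1 = 8.2860%
So the realized real rate is 0.0829.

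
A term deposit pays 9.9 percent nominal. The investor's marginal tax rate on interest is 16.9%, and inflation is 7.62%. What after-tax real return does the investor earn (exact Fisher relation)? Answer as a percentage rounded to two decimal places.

After-tax nominal return = 9.9% × (1 − 0.169) = 8.2269%.
1 + r = 1.082269 / 1.07620 = 1.005639
After-tax real rate = 1.005639 − 1 → 0.56%.

0.56%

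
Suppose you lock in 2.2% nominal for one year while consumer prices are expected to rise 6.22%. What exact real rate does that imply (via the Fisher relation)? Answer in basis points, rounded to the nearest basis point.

-378 basis points

1 + r = 1.02200 / 1.06220 = 0.962154
r = 0.962154 − 1 = -3.7846%, i.e. -378 basis points.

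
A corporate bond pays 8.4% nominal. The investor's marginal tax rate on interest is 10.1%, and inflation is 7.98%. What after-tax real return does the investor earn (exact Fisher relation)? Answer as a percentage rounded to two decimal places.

-0.40%

After-tax nominal return = 8.4% × (1 − 0.101) = 7.5516%.
1 + r = 1.075516 / 1.07980 = 0.996033
After-tax real rate = 0.996033 − 1 → -0.40%.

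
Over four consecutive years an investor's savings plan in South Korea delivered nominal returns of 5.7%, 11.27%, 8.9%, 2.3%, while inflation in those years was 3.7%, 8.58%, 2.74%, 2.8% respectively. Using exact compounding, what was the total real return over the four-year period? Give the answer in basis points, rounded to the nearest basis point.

1018 basis points

Nominal growth factor = 1.0570 × 1.1127 × 1.0890 × 1.0230 = 1.310257
Price-level growth factor = 1.0370 × 1.0858 × 1.0274 × 1.0280 = 1.189217
Real growth factor = 1.310257 / 1.189217 = 1.101781
Total real return = 1.101781 − 1 → 1018 basis points.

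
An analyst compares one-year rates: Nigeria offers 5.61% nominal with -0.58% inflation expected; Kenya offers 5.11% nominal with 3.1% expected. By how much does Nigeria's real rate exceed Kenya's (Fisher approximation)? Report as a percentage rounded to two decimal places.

Nigeria: 5.61% − (-0.58%) = 6.190%
Kenya: 5.11% − 3.1% = 2.010%
Differential = 4.180% → 4.18%.

4.18%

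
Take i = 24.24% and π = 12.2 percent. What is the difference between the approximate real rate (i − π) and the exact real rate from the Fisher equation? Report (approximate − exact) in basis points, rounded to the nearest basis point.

131 basis points

Approximate: r ≈ 24.240% − 12.200% = 12.0400%
Exact: (1 + 0.2424)/(1 + 0.1220) − 1 = 10.7308%
Error = 12.0400% − 10.7308% = 1.3092% → 131 basis points.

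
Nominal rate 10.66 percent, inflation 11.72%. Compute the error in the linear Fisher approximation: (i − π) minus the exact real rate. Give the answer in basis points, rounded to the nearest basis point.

-11 basis points

Approximate: r ≈ 10.660% − 11.720% = -1.0600%
Exact: (1 + 0.1066)/(1 + 0.1172) − 1 = -0.9488%
Error = -1.0600% − (-0.9488%) = -0.1112% → -11 basis points.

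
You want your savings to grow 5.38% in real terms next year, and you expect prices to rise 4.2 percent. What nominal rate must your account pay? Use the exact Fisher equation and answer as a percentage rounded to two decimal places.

9.81%

(1 + i) = (1 + r)(1 + π) = 1.05380 × 1.04200 = 1.0980596
i = 1.0980596 − 1, so the required nominal rate is 9.81%.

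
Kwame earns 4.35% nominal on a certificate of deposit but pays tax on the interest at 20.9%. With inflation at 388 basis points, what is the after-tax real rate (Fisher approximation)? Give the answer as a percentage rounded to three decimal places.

After-tax nominal return = 4.35% × (1 − 0.209) = 3.44085%.
r ≈ 3.44085% − 3.88% → -0.439%.

-0.439%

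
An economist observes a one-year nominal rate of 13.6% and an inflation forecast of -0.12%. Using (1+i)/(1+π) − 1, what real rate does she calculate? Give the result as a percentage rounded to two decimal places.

13.74%

By the Fisher relation, 1 + r = (1 + i)/(1 + π).
1 + r = 1.13600 / 0.99880 = 1.137365
r = 1.137365 − 1 = 13.7365%, i.e. 13.74%.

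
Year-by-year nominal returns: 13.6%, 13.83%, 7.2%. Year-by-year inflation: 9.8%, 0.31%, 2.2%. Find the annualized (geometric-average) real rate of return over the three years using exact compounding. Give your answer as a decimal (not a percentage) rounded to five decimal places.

0.07187

Nominal growth factor = 1.1360 × 1.1383 × 1.0720 = 1.3862126336
Price-level growth factor = 1.0980 × 1.0031 × 1.0220 = 1.1256346836
Real growth factor = 1.3862126336 / 1.1256346836 = 1.2314942439
Annualized real rate = 1.2314942439^(1/3) − 1 = 7.187497% → 0.07187.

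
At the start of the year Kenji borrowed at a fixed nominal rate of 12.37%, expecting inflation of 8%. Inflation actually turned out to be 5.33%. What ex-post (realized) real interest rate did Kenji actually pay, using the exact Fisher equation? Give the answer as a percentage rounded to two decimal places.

6.68%

Ex-post: (1 + 0.1237)/(1 + 0.0533) − 1 = 6.6838%
So the realized real rate is 6.68%.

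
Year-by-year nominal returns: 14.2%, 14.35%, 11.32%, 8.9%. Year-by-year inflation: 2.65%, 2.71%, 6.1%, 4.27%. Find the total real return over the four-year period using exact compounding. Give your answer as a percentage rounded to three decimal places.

Compound the nominal returns: 1.1420 × 1.1435 × 1.1132 × 1.0890 = 1.583082.
Compound inflation: 1.0265 × 1.0271 × 1.0610 × 1.0427 = 1.166397.
Deflate: 1.583082 / 1.166397 = 1.357241.
Total real return = 1.357241 − 1 → 35.724%.

35.724%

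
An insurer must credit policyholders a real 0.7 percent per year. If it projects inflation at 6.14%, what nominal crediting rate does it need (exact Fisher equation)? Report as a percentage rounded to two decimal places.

6.88%

(1 + i) = (1 + r)(1 + π) = 1.00700 × 1.06140 = 1.0688298
i = 1.0688298 − 1, so the required nominal rate is 6.88%.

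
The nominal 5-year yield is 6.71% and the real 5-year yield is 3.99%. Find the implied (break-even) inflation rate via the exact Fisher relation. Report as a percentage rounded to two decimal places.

2.62%

(1 + π) = (1 + i)/(1 + r) = 1.06710 / 1.03990 = 1.026156
Break-even inflation = 1.026156 − 1 → 2.62%.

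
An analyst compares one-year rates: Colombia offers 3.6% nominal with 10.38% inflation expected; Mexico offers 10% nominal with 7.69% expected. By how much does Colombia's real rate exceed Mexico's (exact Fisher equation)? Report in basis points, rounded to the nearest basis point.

-829 basis points

Colombia: (1 + 0.0360)/(1 + 0.1038) − 1 = -6.1424%
Mexico: (1 + 0.1000)/(1 + 0.0769) − 1 = 2.1450%
Differential = -6.1424% − 2.1450% = -8.2875% → -829 basis points.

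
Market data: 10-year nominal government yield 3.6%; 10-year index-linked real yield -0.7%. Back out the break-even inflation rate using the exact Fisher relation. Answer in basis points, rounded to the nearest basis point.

(1 + π) = (1 + i)/(1 + r) = 1.03600 / 0.99300 = 1.043303
Break-even inflation = 1.043303 − 1 → 433 basis points.

433 basis points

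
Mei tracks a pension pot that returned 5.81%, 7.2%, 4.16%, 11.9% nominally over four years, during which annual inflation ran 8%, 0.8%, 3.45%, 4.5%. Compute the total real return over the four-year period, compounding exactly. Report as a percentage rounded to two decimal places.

Compound the nominal returns: 1.0581 × 1.0720 × 1.0416 × 1.1190 = 1.322064.
Compound inflation: 1.0800 × 1.0080 × 1.0345 × 1.0450 = 1.176877.
Deflate: 1.322064 / 1.176877 = 1.123367.
Total real return = 1.123367 − 1 → 12.34%.

12.34%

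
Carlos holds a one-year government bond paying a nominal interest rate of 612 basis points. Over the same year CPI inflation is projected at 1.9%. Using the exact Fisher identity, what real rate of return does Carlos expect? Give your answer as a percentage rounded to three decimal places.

4.141%

1 + r = 1.06120 / 1.01900 = 1.041413
r = 1.041413 − 1 = 4.1413%, i.e. 4.141%.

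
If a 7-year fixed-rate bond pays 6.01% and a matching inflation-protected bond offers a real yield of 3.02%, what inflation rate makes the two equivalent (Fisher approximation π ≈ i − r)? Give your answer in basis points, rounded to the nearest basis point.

π ≈ i − r = 6.01% − 3.02% → 299 basis points.

299 basis points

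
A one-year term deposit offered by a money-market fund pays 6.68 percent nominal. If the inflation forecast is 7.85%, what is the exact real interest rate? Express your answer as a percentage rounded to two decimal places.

-1.08%

By the Fisher relation, 1 + r = (1 + i)/(1 + π).
1 + r = 1.06680 / 1.07850 = 0.989152
r = 0.989152 − 1 = -1.0848%, i.e. -1.08%.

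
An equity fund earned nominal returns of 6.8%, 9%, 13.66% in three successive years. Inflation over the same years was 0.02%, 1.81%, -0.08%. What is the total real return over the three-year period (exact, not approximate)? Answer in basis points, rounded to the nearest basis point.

Compound the nominal returns: 1.0680 × 1.0900 × 1.1366 = 1.323139.
Compound inflation: 1.0002 × 1.0181 × 0.9992 = 1.017489.
Deflate: 1.323139 / 1.017489 = 1.300396.
Total real return = 1.300396 − 1 → 3004 basis points.

3004 basis points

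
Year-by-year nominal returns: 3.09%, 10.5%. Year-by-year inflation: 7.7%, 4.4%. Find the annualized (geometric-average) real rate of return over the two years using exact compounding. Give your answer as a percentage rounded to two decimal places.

0.65%

Nominal growth factor = 1.0309 × 1.1050 = 1.13914450
Price-level growth factor = 1.0770 × 1.0440 = 1.12438800
Real growth factor = 1.13914450 / 1.12438800 = 1.01312403
Annualized real rate = 1.01312403^(1/2) − 1 = 0.6541% → 0.65%.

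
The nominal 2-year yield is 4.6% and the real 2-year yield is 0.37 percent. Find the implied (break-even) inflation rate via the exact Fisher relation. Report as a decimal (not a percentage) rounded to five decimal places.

(1 + π) = (1 + i)/(1 + r) = 1.04600 / 1.00370 = 1.042144
Break-even inflation = 1.042144 − 1 → 0.04214.

0.04214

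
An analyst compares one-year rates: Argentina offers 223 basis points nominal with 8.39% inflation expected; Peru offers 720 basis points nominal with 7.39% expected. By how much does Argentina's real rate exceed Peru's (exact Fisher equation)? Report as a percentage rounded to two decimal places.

Argentina: (1 + 0.0223)/(1 + 0.0839) − 1 = -5.6832%
Peru: (1 + 0.0720)/(1 + 0.0739) − 1 = -0.1769%
Differential = -5.6832% − (-0.1769%) = -5.5063% → -5.51%.

-5.51%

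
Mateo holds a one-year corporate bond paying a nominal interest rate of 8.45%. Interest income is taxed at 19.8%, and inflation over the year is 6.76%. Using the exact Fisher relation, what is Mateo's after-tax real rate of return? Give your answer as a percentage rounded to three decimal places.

0.016%

After-tax nominal return = 8.45% × (1 − 0.198) = 6.7769%.
1 + r = 1.067769 / 1.06760 = 1.000158
After-tax real rate = 1.000158 − 1 → 0.016%.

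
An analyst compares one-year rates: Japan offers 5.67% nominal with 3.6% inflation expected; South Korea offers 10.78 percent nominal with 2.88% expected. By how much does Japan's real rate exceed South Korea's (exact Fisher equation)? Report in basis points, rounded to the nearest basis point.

Japan: (1 + 0.0567)/(1 + 0.0360) − 1 = 1.9981%
South Korea: (1 + 0.1078)/(1 + 0.0288) − 1 = 7.6788%
Differential = 1.9981% − 7.6788% = -5.6808% → -568 basis points.

-568 basis points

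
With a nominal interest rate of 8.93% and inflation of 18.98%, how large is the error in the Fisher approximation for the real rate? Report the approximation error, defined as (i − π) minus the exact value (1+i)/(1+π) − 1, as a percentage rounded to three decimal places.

Approximate: r ≈ 8.930% − 18.980% = -10.0500%
Exact: (1 + 0.0893)/(1 + 0.1898) − 1 = -8.4468%
Error = -10.0500% − (-8.4468%) = -1.6032% → -1.603%.

-1.603%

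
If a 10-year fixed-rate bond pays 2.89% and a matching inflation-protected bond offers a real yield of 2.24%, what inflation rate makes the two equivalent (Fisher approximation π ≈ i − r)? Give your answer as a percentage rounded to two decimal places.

π ≈ i − r = 2.89% − 2.24% → 0.65%.

0.65%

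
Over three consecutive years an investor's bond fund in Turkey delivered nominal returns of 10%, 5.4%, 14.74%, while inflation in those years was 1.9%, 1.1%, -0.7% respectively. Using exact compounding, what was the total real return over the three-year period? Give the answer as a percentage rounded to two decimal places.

Compound the nominal returns: 1.1000 × 1.0540 × 1.1474 = 1.330296.
Compound inflation: 1.0190 × 1.0110 × 0.9930 = 1.022998.
Deflate: 1.330296 / 1.022998 = 1.300390.
Total real return = 1.300390 − 1 → 30.04%.

30.04%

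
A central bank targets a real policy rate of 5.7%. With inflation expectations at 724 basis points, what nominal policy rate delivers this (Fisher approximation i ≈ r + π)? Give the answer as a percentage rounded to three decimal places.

12.940%

i ≈ r + π = 5.7% + 7.24% = 12.940%.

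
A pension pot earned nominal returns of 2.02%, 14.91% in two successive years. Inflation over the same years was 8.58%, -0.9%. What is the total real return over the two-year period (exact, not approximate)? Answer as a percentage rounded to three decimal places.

8.948%

Compound the nominal returns: 1.0202 × 1.1491 = 1.172312.
Compound inflation: 1.0858 × 0.9910 = 1.076028.
Deflate: 1.172312 / 1.076028 = 1.089481.
Total real return = 1.089481 − 1 → 8.948%.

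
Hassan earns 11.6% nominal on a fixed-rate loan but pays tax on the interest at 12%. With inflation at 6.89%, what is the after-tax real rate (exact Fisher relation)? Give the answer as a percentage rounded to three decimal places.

3.104%

After-tax nominal return = 11.6% × (1 − 0.12) = 10.2080%.
1 + r = 1.10208 / 1.06890 = 1.031041
After-tax real rate = 1.031041 − 1 → 3.104%.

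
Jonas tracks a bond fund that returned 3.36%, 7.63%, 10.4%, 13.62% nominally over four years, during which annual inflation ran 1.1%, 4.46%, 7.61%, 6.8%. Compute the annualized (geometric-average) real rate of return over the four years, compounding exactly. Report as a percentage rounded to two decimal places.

Compound the nominal returns: 1.0336 × 1.0763 × 1.1040 × 1.1362 = 1.39543528.
Compound inflation: 1.0110 × 1.0446 × 1.0761 × 1.0680 = 1.21373831.
Deflate: 1.39543528 / 1.21373831 = 1.14970028.
Annualized real rate = 1.14970028^(1/4) − 1 = 3.5491% → 3.55%.

3.55%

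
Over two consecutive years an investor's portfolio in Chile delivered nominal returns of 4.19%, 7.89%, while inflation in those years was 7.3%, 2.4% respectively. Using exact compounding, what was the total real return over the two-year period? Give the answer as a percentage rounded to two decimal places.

Nominal growth factor = 1.0419 × 1.0789 = 1.124106
Price-level growth factor = 1.0730 × 1.0240 = 1.098752
Real growth factor = 1.124106 / 1.098752 = 1.023075
Total real return = 1.023075 − 1 → 2.31%.

2.31%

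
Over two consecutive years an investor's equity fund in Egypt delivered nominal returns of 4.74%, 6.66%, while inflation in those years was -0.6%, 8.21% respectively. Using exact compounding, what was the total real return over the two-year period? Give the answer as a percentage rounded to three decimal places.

Nominal growth factor = 1.0474 × 1.0666 = 1.117157
Price-level growth factor = 0.9940 × 1.0821 = 1.075607
Real growth factor = 1.117157 / 1.075607 = 1.038629
Total real return = 1.038629 − 1 → 3.863%.

3.863%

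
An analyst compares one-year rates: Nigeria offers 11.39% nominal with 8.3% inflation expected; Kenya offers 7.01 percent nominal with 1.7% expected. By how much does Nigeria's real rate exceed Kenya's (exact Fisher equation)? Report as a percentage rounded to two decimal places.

-2.37%

Nigeria: (1 + 0.1139)/(1 + 0.0830) − 1 = 2.8532%
Kenya: (1 + 0.0701)/(1 + 0.0170) − 1 = 5.2212%
Differential = 2.8532% − 5.2212% = -2.3681% → -2.37%.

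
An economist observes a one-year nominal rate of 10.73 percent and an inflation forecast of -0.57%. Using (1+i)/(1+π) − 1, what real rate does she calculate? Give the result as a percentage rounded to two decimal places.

1 + r = 1.10730 / 0.99430 = 1.113648
r = 1.113648 − 1 = 11.3648%, i.e. 11.36%.

11.36%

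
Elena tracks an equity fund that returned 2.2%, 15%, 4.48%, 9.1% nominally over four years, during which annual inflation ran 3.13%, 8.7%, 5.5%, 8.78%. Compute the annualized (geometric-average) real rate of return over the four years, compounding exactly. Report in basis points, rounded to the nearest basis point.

Compound the nominal returns: 1.0220 × 1.1500 × 1.0448 × 1.0910 = 1.33969720.
Compound inflation: 1.0313 × 1.0870 × 1.0550 × 1.0878 = 1.28651862.
Deflate: 1.33969720 / 1.28651862 = 1.04133526.
Annualized real rate = 1.04133526^(1/4) − 1 = 1.0177% → 102 basis points.

102 basis points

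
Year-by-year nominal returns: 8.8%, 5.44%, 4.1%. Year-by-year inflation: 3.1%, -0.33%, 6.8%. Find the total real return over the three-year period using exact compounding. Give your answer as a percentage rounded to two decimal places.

8.82%

Nominal growth factor = 1.0880 × 1.0544 × 1.0410 = 1.194222
Price-level growth factor = 1.0310 × 0.9967 × 1.0680 = 1.097474
Real growth factor = 1.194222 / 1.097474 = 1.088155
Total real return = 1.088155 − 1 → 8.82%.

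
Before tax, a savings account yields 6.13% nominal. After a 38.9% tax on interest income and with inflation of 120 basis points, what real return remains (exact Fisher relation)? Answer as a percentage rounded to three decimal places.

2.515%

After-tax nominal return = 6.13% × (1 − 0.389) = 3.74543%.
1 + r = 1.0374543 / 1.01200 = 1.025152
After-tax real rate = 1.025152 − 1 → 2.515%.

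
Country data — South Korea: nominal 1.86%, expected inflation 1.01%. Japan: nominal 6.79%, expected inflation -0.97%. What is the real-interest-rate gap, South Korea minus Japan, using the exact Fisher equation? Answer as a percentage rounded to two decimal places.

-6.99%

South Korea: (1 + 0.0186)/(1 + 0.0101) − 1 = 0.8415%
Japan: (1 + 0.0679)/(1 − 0.0097) − 1 = 7.8360%
Differential = 0.8415% − 7.8360% = -6.9945% → -6.99%.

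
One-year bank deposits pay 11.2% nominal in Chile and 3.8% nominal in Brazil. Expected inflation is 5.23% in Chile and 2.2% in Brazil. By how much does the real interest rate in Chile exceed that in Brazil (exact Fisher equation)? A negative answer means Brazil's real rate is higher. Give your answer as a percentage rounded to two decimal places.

4.11%

Chile: (1 + 0.1120)/(1 + 0.0523) − 1 = 5.6733%
Brazil: (1 + 0.0380)/(1 + 0.0220) − 1 = 1.5656%
Differential = 5.6733% − 1.5656% = 4.1077% → 4.11%.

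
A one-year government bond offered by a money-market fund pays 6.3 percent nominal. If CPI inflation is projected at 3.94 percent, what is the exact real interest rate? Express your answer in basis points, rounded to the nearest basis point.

By the Fisher relation, 1 + r = (1 + i)/(1 + π).
1 + r = 1.06300 / 1.03940 = 1.022705
r = 1.022705 − 1 = 2.2705%, i.e. 227 basis points.

227 basis points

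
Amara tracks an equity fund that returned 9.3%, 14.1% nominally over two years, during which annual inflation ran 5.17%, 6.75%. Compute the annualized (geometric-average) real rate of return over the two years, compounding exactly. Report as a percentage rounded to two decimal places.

Compound the nominal returns: 1.0930 × 1.1410 = 1.24711300.
Compound inflation: 1.0517 × 1.0675 = 1.12268975.
Deflate: 1.24711300 / 1.12268975 = 1.11082603.
Annualized real rate = 1.11082603^(1/2) − 1 = 5.3957% → 5.40%.

5.40%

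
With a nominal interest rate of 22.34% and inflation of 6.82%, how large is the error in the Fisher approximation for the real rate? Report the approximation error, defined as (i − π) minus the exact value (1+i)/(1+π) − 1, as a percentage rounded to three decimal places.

0.991%

Approximate: r ≈ 22.340% − 6.820% = 15.5200%
Exact: (1 + 0.2234)/(1 + 0.0682) − 1 = 14.5291%
Error = 15.5200% − 14.5291% = 0.9909% → 0.991%.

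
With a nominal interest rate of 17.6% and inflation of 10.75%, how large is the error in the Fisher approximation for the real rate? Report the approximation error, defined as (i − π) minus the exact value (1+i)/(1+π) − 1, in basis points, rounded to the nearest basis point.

66 basis points

Approximate: r ≈ 17.600% − 10.750% = 6.8500%
Exact: (1 + 0.1760)/(1 + 0.1075) − 1 = 6.1851%
Error = 6.8500% − 6.1851% = 0.6649% → 66 basis points.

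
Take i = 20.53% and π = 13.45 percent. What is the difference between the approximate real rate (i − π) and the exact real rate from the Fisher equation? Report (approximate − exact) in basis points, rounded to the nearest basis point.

Approximate: r ≈ 20.530% − 13.450% = 7.0800%
Exact: (1 + 0.2053)/(1 + 0.1345) − 1 = 6.2406%
Error = 7.0800% − 6.2406% = 0.8394% → 84 basis points.

84 basis points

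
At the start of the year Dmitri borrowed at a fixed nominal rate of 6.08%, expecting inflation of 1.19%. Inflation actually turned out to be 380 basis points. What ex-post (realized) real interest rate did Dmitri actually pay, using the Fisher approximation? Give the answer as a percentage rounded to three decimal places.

Ex-post: 6.08% − 3.8% = 2.280%
So the realized real rate is 2.280%.

2.280%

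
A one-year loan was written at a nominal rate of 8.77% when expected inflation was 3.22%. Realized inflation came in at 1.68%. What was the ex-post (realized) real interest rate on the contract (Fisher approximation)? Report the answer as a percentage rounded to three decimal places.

Ex-post: 8.77% − 1.68% = 7.090%
So the realized real rate is 7.090%.

7.090%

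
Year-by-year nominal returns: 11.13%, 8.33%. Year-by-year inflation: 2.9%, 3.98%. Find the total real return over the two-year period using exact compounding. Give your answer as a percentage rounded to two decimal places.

Nominal growth factor = 1.1113 × 1.0833 = 1.203871
Price-level growth factor = 1.0290 × 1.0398 = 1.069954
Real growth factor = 1.203871 / 1.069954 = 1.125162
Total real return = 1.125162 − 1 → 12.52%.

12.52%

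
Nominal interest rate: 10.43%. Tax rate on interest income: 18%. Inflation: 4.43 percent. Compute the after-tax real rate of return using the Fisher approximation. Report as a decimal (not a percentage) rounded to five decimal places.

After-tax nominal return = 10.43% × (1 − 0.18) = 8.5526%.
r ≈ 8.5526% − 4.43% → 0.04123.

0.04123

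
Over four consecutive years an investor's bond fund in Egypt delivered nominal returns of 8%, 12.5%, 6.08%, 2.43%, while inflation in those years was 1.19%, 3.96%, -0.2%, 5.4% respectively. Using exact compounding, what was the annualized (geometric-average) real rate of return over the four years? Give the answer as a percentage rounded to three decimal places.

Nominal growth factor = 1.0800 × 1.1250 × 1.0608 × 1.0243 = 1.32019159
Price-level growth factor = 1.0119 × 1.0396 × 0.9980 × 1.0540 = 1.10656013
Real growth factor = 1.32019159 / 1.10656013 = 1.19305906
Annualized real rate = 1.19305906^(1/4) − 1 = 4.5118% → 4.512%.

4.512%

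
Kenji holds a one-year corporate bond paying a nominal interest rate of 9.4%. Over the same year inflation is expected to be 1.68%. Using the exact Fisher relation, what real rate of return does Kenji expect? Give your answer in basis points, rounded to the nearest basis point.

By the Fisher relation, 1 + r = (1 + i)/(1 + π).
1 + r = 1.09400 / 1.01680 = 1.075924
r = 1.075924 − 1 = 7.5924%, i.e. 759 basis points.

759 basis points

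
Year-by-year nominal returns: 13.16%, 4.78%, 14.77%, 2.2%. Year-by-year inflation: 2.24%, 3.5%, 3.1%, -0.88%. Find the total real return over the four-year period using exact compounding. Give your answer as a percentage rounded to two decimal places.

28.61%

Compound the nominal returns: 1.1316 × 1.0478 × 1.1477 × 1.0220 = 1.390755.
Compound inflation: 1.0224 × 1.0350 × 1.0310 × 0.9912 = 1.081387.
Deflate: 1.390755 / 1.081387 = 1.286084.
Total real return = 1.286084 − 1 → 28.61%.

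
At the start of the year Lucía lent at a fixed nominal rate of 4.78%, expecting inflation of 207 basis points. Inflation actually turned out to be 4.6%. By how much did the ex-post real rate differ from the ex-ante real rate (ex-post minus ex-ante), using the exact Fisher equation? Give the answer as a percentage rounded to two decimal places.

Ex-ante: (1 + 0.0478)/(1 + 0.0207) − 1 = 2.6550%
Ex-post: (1 + 0.0478)/(1 + 0.0460) − 1 = 0.1721%
Difference (ex-post − ex-ante) = -2.4830% → -2.48%.

-2.48%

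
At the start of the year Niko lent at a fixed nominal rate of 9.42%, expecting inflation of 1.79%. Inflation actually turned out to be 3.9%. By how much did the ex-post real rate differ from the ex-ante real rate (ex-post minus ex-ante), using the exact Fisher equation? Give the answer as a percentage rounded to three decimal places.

-2.183%

Ex-ante: (1 + 0.0942)/(1 + 0.0179) − 1 = 7.4958%
Ex-post: (1 + 0.0942)/(1 + 0.0390) − 1 = 5.3128%
Difference (ex-post − ex-ante) = -2.1830% → -2.183%.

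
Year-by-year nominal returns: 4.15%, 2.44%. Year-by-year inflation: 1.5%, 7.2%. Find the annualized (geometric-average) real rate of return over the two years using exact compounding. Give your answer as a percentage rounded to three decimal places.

Compound the nominal returns: 1.0415 × 1.0244 = 1.066912600.
Compound inflation: 1.0150 × 1.0720 = 1.088080000.
Deflate: 1.066912600 / 1.088080000 = 0.980546100.
Annualized real rate = 0.980546100^(1/2) − 1 = -0.97747% → -0.977%.

-0.977%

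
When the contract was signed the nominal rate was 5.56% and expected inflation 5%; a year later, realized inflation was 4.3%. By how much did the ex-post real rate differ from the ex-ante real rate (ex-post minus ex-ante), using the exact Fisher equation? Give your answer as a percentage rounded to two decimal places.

0.67%

Ex-ante: (1 + 0.0556)/(1 + 0.0500) − 1 = 0.5333%
Ex-post: (1 + 0.0556)/(1 + 0.0430) − 1 = 1.2081%
Difference (ex-post − ex-ante) = 0.6747% → 0.67%.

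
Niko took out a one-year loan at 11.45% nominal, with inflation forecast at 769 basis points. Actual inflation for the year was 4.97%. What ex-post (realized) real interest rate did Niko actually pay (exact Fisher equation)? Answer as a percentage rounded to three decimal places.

6.173%

Ex-post: (1 + 0.1145)/(1 + 0.0497) − 1 = 6.1732%
So the realized real rate is 6.173%.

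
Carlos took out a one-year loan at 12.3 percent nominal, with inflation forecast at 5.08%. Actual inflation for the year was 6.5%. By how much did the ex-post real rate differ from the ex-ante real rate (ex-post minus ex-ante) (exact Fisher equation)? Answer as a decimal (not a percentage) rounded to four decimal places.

-0.0142

Ex-ante: (1 + 0.1230)/(1 + 0.0508) − 1 = 6.8710%
Ex-post: (1 + 0.1230)/(1 + 0.0650) − 1 = 5.4460%
Difference (ex-post − ex-ante) = -1.4249% → -0.0142.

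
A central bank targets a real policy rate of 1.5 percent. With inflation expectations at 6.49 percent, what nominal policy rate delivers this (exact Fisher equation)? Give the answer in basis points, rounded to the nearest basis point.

(1 + i) = (1 + r)(1 + π) = 1.01500 × 1.06490 = 1.0808735
i = 1.0808735 − 1, so the required nominal rate is 809 basis points.

809 basis points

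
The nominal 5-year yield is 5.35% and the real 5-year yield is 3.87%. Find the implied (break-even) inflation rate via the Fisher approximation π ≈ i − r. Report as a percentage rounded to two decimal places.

1.48%

π ≈ i − r = 5.35% − 3.87% → 1.48%.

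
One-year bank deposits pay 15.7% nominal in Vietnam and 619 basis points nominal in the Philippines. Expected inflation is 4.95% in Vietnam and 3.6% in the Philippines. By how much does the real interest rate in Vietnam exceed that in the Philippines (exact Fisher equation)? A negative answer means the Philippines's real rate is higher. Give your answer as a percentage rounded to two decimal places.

Vietnam: (1 + 0.1570)/(1 + 0.0495) − 1 = 10.2430%
The Philippines: (1 + 0.0619)/(1 + 0.0360) − 1 = 2.5000%
Differential = 10.2430% − 2.5000% = 7.7430% → 7.74%.

7.74%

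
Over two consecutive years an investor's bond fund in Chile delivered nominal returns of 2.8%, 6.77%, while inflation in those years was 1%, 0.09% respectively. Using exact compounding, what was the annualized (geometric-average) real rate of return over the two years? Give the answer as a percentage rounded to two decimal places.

4.20%

Nominal growth factor = 1.0280 × 1.0677 = 1.09759560
Price-level growth factor = 1.0100 × 1.0009 = 1.01090900
Real growth factor = 1.09759560 / 1.01090900 = 1.08575114
Annualized real rate = 1.08575114^(1/2) − 1 = 4.1994% → 4.20%.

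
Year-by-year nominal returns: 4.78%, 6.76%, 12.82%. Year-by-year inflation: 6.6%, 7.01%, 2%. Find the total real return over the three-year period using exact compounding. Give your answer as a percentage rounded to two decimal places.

8.47%

Compound the nominal returns: 1.0478 × 1.0676 × 1.1282 = 1.262040.
Compound inflation: 1.0660 × 1.0701 × 1.0200 = 1.163541.
Deflate: 1.262040 / 1.163541 = 1.084654.
Total real return = 1.084654 − 1 → 8.47%.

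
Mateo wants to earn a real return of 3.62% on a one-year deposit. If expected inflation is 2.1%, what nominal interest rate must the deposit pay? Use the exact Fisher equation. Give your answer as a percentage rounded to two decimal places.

5.80%

(1 + i) = (1 + r)(1 + π) = 1.03620 × 1.02100 = 1.0579602
i = 1.0579602 − 1, so the required nominal rate is 5.80%.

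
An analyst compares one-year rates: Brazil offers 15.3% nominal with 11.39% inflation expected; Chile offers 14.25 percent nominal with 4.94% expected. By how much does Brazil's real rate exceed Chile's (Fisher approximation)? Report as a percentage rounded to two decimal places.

-5.40%

Brazil: 15.3% − 11.39% = 3.910%
Chile: 14.25% − 4.94% = 9.310%
Differential = -5.400% → -5.40%.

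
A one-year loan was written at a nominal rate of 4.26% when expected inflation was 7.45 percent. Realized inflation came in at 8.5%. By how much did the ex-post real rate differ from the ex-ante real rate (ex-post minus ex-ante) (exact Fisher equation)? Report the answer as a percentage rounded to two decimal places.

-0.94%

Ex-ante: (1 + 0.0426)/(1 + 0.0745) − 1 = -2.9688%
Ex-post: (1 + 0.0426)/(1 + 0.0850) − 1 = -3.9078%
Difference (ex-post − ex-ante) = -0.9390% → -0.94%.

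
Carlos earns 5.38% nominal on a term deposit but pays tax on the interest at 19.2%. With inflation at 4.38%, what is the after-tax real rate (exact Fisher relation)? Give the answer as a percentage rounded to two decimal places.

After-tax nominal return = 5.38% × (1 − 0.192) = 4.34704%.
1 + r = 1.0434704 / 1.04380 = 0.999684
After-tax real rate = 0.999684 − 1 → -0.03%.

-0.03%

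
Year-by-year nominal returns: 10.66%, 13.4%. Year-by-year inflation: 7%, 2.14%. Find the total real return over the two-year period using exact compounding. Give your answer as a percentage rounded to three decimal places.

14.822%

Compound the nominal returns: 1.1066 × 1.1340 = 1.254884.
Compound inflation: 1.0700 × 1.0214 = 1.092898.
Deflate: 1.254884 / 1.092898 = 1.148217.
Total real return = 1.148217 − 1 → 14.822%.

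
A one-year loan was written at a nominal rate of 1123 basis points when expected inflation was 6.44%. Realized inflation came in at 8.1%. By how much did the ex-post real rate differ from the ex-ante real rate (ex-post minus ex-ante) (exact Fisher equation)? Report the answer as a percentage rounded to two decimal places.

Ex-ante: (1 + 0.1123)/(1 + 0.0644) − 1 = 4.5002%
Ex-post: (1 + 0.1123)/(1 + 0.0810) − 1 = 2.8955%
Difference (ex-post − ex-ante) = -1.6047% → -1.60%.

-1.60%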